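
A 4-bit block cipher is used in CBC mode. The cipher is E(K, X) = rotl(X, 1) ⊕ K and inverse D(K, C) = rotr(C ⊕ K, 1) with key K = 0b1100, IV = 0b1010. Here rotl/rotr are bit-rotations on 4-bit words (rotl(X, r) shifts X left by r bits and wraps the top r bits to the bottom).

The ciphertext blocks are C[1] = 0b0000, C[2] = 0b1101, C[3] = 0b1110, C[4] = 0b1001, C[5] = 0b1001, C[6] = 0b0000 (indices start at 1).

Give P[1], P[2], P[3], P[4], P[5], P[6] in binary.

CBC decryption: P_i = D(K, C_i) ⊕ C_{i−1}, with C_{0} = IV.
P[1]: D(K, 0b0000) = 0b0110; 0b0110 ⊕ 0b1010 = 0b1100.
P[2]: D(K, 0b1101) = 0b1000; 0b1000 ⊕ 0b0000 = 0b1000.
P[3]: D(K, 0b1110) = 0b0001; 0b0001 ⊕ 0b1101 = 0b1100.
P[4]: D(K, 0b1001) = 0b1010; 0b1010 ⊕ 0b1110 = 0b0100.
P[5]: D(K, 0b1001) = 0b1010; 0b1010 ⊕ 0b1001 = 0b0011.
P[6]: D(K, 0b0000) = 0b0110; 0b0110 ⊕ 0b1001 = 0b1111.

P[1] = 0b1100, P[2] = 0b1000, P[3] = 0b1100, P[4] = 0b0100, P[5] = 0b0011, P[6] = 0b1111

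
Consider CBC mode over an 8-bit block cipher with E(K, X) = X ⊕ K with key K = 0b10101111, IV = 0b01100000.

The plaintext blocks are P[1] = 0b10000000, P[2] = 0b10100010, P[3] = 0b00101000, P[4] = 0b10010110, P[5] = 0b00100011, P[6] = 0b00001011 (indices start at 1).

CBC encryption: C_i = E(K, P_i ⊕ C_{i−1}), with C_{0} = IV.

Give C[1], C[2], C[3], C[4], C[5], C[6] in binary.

C[1]: P[1] ⊕ 0b01100000 = 0b11100000; E(K, 0b11100000) = 0b01001111.
C[2]: P[2] ⊕ 0b01001111 = 0b11101101; E(K, 0b11101101) = 0b01000010.
C[3]: P[3] ⊕ 0b01000010 = 0b01101010; E(K, 0b01101010) = 0b11000101.
C[4]: P[4] ⊕ 0b11000101 = 0b01010011; E(K, 0b01010011) = 0b11111100.
C[5]: P[5] ⊕ 0b11111100 = 0b11011111; E(K, 0b11011111) = 0b01110000.
C[6]: P[6] ⊕ 0b01110000 = 0b01111011; E(K, 0b01111011) = 0b11010100.

C[1] = 0b01001111, C[2] = 0b01000010, C[3] = 0b11000101, C[4] = 0b11111100, C[5] = 0b01110000, C[6] = 0b11010100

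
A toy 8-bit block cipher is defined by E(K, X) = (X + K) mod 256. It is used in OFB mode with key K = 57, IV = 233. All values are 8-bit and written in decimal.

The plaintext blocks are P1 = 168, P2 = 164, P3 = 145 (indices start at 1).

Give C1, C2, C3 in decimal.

OFB encryption: S_i = E(K, S_{i−1}) with S_{0} = IV; C_i = P_i ⊕ S_i.
C1: S = E(K, 233) = 34; 168 ⊕ 34 = 138.
C2: S = E(K, 34) = 91; 164 ⊕ 91 = 255.
C3: S = E(K, 91) = 148; 145 ⊕ 148 = 5.

C1 = 138, C2 = 255, C3 = 5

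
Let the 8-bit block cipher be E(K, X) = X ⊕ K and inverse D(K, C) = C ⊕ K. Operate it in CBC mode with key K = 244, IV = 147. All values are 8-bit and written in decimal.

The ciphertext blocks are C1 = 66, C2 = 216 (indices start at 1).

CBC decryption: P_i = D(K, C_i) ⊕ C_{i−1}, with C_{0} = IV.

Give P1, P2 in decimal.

P1: D(K, 66) = 182; 182 ⊕ 147 = 37.
P2: D(K, 216) = 44; 44 ⊕ 66 = 110.

P1 = 37, P2 = 110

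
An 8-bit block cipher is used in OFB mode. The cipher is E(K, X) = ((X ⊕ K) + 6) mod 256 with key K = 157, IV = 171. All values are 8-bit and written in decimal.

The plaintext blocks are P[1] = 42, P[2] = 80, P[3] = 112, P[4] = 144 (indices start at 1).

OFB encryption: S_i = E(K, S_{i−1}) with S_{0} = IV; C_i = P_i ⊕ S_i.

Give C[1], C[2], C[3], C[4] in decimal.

C[1] = 22, C[2] = 247, C[3] = 48, C[4] = 115

C[1]: S = E(K, 171) = 60; 42 ⊕ 60 = 22.
C[2]: S = E(K, 60) = 167; 80 ⊕ 167 = 247.
C[3]: S = E(K, 167) = 64; 112 ⊕ 64 = 48.
C[4]: S = E(K, 64) = 227; 144 ⊕ 227 = 115.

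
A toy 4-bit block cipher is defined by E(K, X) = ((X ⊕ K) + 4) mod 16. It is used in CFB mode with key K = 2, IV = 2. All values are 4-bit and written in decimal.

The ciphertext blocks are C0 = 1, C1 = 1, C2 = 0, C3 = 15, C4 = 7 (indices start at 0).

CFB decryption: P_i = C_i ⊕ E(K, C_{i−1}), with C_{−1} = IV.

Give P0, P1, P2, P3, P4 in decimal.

P0 = 5, P1 = 6, P2 = 7, P3 = 9, P4 = 6

P0: E(K, 2) = 4; 1 ⊕ 4 = 5.
P1: E(K, 1) = 7; 1 ⊕ 7 = 6.
P2: E(K, 1) = 7; 0 ⊕ 7 = 7.
P3: E(K, 0) = 6; 15 ⊕ 6 = 9.
P4: E(K, 15) = 1; 7 ⊕ 1 = 6.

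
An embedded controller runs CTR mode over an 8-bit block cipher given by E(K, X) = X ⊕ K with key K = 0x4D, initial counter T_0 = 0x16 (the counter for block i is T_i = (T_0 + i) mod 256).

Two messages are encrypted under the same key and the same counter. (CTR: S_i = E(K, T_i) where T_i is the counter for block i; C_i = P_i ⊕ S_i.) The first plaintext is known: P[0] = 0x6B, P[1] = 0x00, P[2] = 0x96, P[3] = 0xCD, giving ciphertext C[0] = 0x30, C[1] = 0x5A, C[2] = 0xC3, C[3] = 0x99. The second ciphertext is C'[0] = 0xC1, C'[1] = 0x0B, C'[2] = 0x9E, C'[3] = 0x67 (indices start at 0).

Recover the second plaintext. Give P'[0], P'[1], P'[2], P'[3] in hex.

In CTR with a reused counter, both messages share the same keystream S_i, so C_i ⊕ C'_i = P_i ⊕ P'_i and thus P'_i = P_i ⊕ C_i ⊕ C'_i.
P'[0]: 0x6B ⊕ 0x30 ⊕ 0xC1 = 0x9A.
P'[1]: 0x00 ⊕ 0x5A ⊕ 0x0B = 0x51.
P'[2]: 0x96 ⊕ 0xC3 ⊕ 0x9E = 0xCB.
P'[3]: 0xCD ⊕ 0x99 ⊕ 0x67 = 0x33.

P'[0] = 0x9A, P'[1] = 0x51, P'[2] = 0xCB, P'[3] = 0x33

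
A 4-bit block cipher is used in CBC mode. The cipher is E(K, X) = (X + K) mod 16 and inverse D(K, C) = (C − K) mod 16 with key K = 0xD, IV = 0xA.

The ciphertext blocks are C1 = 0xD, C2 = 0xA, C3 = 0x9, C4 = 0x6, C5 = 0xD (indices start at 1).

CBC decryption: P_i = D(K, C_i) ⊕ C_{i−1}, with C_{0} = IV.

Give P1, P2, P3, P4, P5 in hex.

P1 = 0xA, P2 = 0x0, P3 = 0x6, P4 = 0x0, P5 = 0x6

P1: D(K, 0xD) = 0x0; 0x0 ⊕ 0xA = 0xA.
P2: D(K, 0xA) = 0xD; 0xD ⊕ 0xD = 0x0.
P3: D(K, 0x9) = 0xC; 0xC ⊕ 0xA = 0x6.
P4: D(K, 0x6) = 0x9; 0x9 ⊕ 0x9 = 0x0.
P5: D(K, 0xD) = 0x0; 0x0 ⊕ 0x6 = 0x6.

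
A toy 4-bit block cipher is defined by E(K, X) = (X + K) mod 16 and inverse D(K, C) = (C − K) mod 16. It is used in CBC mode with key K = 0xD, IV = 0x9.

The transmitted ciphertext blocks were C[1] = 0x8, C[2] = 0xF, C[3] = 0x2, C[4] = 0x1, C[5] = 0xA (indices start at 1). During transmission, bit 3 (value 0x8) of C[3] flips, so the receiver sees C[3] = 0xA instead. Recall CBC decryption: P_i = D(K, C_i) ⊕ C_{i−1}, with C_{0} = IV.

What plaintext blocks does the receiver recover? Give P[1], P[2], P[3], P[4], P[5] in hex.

P[1] = 0x2, P[2] = 0xA, P[3] = 0x2, P[4] = 0xE, P[5] = 0xC

Only C[3] changed, to 0xA. In CBC, a change in C_i garbles P_i and flips the same bit in P_{i+1}. Decrypting the received ciphertext:
P[1]: D(K, 0x8) = 0xB; 0xB ⊕ 0x9 = 0x2.
P[2]: D(K, 0xF) = 0x2; 0x2 ⊕ 0x8 = 0xA.
P[3]: D(K, 0xA) = 0xD; 0xD ⊕ 0xF = 0x2.
P[4]: D(K, 0x1) = 0x4; 0x4 ⊕ 0xA = 0xE.
P[5]: D(K, 0xA) = 0xD; 0xD ⊕ 0x1 = 0xC.
Blocks that differ from the original plaintext: P[3], P[4].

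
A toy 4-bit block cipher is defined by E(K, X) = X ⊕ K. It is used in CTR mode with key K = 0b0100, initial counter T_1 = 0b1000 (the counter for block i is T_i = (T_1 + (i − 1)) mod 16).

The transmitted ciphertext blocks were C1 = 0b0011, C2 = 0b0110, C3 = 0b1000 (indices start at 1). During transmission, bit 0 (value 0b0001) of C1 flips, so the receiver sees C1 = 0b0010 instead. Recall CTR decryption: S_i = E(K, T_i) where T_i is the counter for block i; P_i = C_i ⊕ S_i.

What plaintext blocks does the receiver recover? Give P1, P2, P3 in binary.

Only C1 changed, to 0b0010. In CTR, a change in C_i flips the same bit in P_i only; the keystream is unaffected. Decrypting the received ciphertext:
P1: T = 0b1000, S = E(K, T) = 0b1100; 0b0010 ⊕ 0b1100 = 0b1110.
P2: T = 0b1001, S = E(K, T) = 0b1101; 0b0110 ⊕ 0b1101 = 0b1011.
P3: T = 0b1010, S = E(K, T) = 0b1110; 0b1000 ⊕ 0b1110 = 0b0110.
Blocks that differ from the original plaintext: P1.

P1 = 0b1110, P2 = 0b1011, P3 = 0b0110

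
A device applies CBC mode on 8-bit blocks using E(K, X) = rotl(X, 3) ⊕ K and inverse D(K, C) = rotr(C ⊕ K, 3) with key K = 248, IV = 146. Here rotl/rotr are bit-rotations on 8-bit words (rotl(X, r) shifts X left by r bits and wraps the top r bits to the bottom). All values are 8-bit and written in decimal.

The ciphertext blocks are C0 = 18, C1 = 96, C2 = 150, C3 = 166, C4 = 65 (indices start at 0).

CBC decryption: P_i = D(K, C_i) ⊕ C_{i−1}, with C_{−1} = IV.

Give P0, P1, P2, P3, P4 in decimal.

P0 = 207, P1 = 1, P2 = 173, P3 = 93, P4 = 145

P0: D(K, 18) = 93; 93 ⊕ 146 = 207.
P1: D(K, 96) = 19; 19 ⊕ 18 = 1.
P2: D(K, 150) = 205; 205 ⊕ 96 = 173.
P3: D(K, 166) = 203; 203 ⊕ 150 = 93.
P4: D(K, 65) = 55; 55 ⊕ 166 = 145.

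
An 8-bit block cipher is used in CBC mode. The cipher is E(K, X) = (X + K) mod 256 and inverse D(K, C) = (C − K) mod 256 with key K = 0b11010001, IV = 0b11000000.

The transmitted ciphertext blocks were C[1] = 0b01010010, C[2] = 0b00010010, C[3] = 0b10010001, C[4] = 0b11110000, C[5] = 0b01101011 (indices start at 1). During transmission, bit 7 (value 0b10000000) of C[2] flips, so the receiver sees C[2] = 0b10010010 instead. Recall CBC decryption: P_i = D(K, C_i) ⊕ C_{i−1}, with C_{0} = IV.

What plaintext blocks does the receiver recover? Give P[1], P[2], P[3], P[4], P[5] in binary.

P[1] = 0b01000001, P[2] = 0b10010011, P[3] = 0b01010010, P[4] = 0b10001110, P[5] = 0b01101010

Only C[2] changed, to 0b10010010. In CBC, a change in C_i garbles P_i and flips the same bit in P_{i+1}. Decrypting the received ciphertext:
P[1]: D(K, 0b01010010) = 0b10000001; 0b10000001 ⊕ 0b11000000 = 0b01000001.
P[2]: D(K, 0b10010010) = 0b11000001; 0b11000001 ⊕ 0b01010010 = 0b10010011.
P[3]: D(K, 0b10010001) = 0b11000000; 0b11000000 ⊕ 0b10010010 = 0b01010010.
P[4]: D(K, 0b11110000) = 0b00011111; 0b00011111 ⊕ 0b10010001 = 0b10001110.
P[5]: D(K, 0b01101011) = 0b10011010; 0b10011010 ⊕ 0b11110000 = 0b01101010.
Blocks that differ from the original plaintext: P[2], P[3].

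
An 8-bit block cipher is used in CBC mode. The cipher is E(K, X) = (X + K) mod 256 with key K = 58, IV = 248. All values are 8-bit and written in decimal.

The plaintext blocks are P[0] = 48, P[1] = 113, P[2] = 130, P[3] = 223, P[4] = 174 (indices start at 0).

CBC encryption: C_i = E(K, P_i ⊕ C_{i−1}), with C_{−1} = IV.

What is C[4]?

C[0]: P[0] ⊕ 248 = 200; E(K, 200) = 2.
C[1]: P[1] ⊕ 2 = 115; E(K, 115) = 173.
C[2]: P[2] ⊕ 173 = 47; E(K, 47) = 105.
C[3]: P[3] ⊕ 105 = 182; E(K, 182) = 240.
C[4]: P[4] ⊕ 240 = 94; E(K, 94) = 152.

C[4] = 152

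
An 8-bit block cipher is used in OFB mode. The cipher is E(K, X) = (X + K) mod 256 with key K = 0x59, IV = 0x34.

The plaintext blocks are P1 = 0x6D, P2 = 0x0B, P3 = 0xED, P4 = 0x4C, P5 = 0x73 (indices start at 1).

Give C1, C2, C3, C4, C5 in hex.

OFB encryption: S_i = E(K, S_{i−1}) with S_{0} = IV; C_i = P_i ⊕ S_i.
C1: S = E(K, 0x34) = 0x8D; 0x6D ⊕ 0x8D = 0xE0.
C2: S = E(K, 0x8D) = 0xE6; 0x0B ⊕ 0xE6 = 0xED.
C3: S = E(K, 0xE6) = 0x3F; 0xED ⊕ 0x3F = 0xD2.
C4: S = E(K, 0x3F) = 0x98; 0x4C ⊕ 0x98 = 0xD4.
C5: S = E(K, 0x98) = 0xF1; 0x73 ⊕ 0xF1 = 0x82.

C1 = 0xE0, C2 = 0xED, C3 = 0xD2, C4 = 0xD4, C5 = 0x82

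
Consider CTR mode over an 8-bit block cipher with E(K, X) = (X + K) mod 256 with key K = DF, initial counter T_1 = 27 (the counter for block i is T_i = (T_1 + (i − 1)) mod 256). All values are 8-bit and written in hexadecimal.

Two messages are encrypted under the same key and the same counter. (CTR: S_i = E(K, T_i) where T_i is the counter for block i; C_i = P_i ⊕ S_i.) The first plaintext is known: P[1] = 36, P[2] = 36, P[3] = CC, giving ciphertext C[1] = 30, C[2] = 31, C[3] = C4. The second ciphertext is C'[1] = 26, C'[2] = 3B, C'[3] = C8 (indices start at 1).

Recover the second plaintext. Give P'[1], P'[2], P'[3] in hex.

In CTR with a reused counter, both messages share the same keystream S_i, so C_i ⊕ C'_i = P_i ⊕ P'_i and thus P'_i = P_i ⊕ C_i ⊕ C'_i.
P'[1]: 36 ⊕ 30 ⊕ 26 = 20.
P'[2]: 36 ⊕ 31 ⊕ 3B = 3C.
P'[3]: CC ⊕ C4 ⊕ C8 = C0.

P'[1] = 20, P'[2] = 3C, P'[3] = C0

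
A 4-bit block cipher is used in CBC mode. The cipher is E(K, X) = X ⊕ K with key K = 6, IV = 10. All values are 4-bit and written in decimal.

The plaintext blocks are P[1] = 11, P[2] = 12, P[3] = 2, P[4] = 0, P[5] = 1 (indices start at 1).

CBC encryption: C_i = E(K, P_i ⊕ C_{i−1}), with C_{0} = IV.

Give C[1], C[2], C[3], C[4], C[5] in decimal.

C[1]: P[1] ⊕ 10 = 1; E(K, 1) = 7.
C[2]: P[2] ⊕ 7 = 11; E(K, 11) = 13.
C[3]: P[3] ⊕ 13 = 15; E(K, 15) = 9.
C[4]: P[4] ⊕ 9 = 9; E(K, 9) = 15.
C[5]: P[5] ⊕ 15 = 14; E(K, 14) = 8.

C[1] = 7, C[2] = 13, C[3] = 9, C[4] = 15, C[5] = 8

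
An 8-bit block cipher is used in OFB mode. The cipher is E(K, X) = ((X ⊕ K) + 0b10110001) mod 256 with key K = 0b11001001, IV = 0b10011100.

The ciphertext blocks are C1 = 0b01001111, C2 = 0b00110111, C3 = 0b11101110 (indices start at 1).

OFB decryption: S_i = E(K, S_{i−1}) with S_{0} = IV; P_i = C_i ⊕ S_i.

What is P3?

P1: S = E(K, 0b10011100) = 0b00000110; 0b01001111 ⊕ 0b00000110 = 0b01001001.
P2: S = E(K, 0b00000110) = 0b10000000; 0b00110111 ⊕ 0b10000000 = 0b10110111.
P3: S = E(K, 0b10000000) = 0b11111010; 0b11101110 ⊕ 0b11111010 = 0b00010100.

P3 = 0b00010100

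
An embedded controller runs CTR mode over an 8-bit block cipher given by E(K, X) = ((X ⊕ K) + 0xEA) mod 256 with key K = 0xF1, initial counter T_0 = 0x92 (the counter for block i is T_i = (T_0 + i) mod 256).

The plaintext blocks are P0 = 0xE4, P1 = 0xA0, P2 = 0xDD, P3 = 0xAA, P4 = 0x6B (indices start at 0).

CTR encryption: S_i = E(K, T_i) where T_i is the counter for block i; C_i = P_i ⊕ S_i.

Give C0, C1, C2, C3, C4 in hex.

C0 = 0xA9, C1 = 0xEC, C2 = 0x92, C3 = 0xE4, C4 = 0x3A

C0: T = 0x92, S = E(K, T) = 0x4D; 0xE4 ⊕ 0x4D = 0xA9.
C1: T = 0x93, S = E(K, T) = 0x4C; 0xA0 ⊕ 0x4C = 0xEC.
C2: T = 0x94, S = E(K, T) = 0x4F; 0xDD ⊕ 0x4F = 0x92.
C3: T = 0x95, S = E(K, T) = 0x4E; 0xAA ⊕ 0x4E = 0xE4.
C4: T = 0x96, S = E(K, T) = 0x51; 0x6B ⊕ 0x51 = 0x3A.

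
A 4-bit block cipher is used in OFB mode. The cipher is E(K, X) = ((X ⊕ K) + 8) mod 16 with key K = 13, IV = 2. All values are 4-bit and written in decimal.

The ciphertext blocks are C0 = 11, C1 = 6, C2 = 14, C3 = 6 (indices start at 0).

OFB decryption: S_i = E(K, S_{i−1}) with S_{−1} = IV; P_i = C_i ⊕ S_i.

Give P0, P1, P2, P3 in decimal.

P0: S = E(K, 2) = 7; 11 ⊕ 7 = 12.
P1: S = E(K, 7) = 2; 6 ⊕ 2 = 4.
P2: S = E(K, 2) = 7; 14 ⊕ 7 = 9.
P3: S = E(K, 7) = 2; 6 ⊕ 2 = 4.

P0 = 12, P1 = 4, P2 = 9, P3 = 4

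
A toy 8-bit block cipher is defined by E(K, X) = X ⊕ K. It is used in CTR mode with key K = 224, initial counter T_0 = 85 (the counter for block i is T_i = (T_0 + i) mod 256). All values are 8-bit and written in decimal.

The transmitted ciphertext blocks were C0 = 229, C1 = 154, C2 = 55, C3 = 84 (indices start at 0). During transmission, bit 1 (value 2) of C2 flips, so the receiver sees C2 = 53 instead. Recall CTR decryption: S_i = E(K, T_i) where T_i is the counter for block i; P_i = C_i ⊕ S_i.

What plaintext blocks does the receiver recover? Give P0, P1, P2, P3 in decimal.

Only C2 changed, to 53. In CTR, a change in C_i flips the same bit in P_i only; the keystream is unaffected. Decrypting the received ciphertext:
P0: T = 85, S = E(K, T) = 181; 229 ⊕ 181 = 80.
P1: T = 86, S = E(K, T) = 182; 154 ⊕ 182 = 44.
P2: T = 87, S = E(K, T) = 183; 53 ⊕ 183 = 130.
P3: T = 88, S = E(K, T) = 184; 84 ⊕ 184 = 236.
Blocks that differ from the original plaintext: P2.

P0 = 80, P1 = 44, P2 = 130, P3 = 236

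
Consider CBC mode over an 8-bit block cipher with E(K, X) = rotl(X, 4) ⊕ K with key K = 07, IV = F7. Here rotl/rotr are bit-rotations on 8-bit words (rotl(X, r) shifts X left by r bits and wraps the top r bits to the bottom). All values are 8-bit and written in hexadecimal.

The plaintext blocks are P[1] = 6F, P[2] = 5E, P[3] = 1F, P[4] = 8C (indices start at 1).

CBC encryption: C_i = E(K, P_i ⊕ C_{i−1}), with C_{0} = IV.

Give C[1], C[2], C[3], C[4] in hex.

C[1] = 8E, C[2] = 0A, C[3] = 56, C[4] = AA

C[1]: P[1] ⊕ F7 = 98; E(K, 98) = 8E.
C[2]: P[2] ⊕ 8E = D0; E(K, D0) = 0A.
C[3]: P[3] ⊕ 0A = 15; E(K, 15) = 56.
C[4]: P[4] ⊕ 56 = DA; E(K, DA) = AA.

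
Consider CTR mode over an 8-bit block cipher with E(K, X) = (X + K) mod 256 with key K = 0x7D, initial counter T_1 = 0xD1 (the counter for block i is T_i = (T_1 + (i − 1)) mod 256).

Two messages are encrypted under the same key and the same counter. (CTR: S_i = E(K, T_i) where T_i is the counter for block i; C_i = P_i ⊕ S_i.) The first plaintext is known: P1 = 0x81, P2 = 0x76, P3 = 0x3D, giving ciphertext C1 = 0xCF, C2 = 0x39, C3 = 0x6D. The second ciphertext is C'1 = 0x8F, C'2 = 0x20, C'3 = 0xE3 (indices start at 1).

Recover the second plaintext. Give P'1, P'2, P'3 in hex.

P'1 = 0xC1, P'2 = 0x6F, P'3 = 0xB3

In CTR with a reused counter, both messages share the same keystream S_i, so C_i ⊕ C'_i = P_i ⊕ P'_i and thus P'_i = P_i ⊕ C_i ⊕ C'_i.
P'1: 0x81 ⊕ 0xCF ⊕ 0x8F = 0xC1.
P'2: 0x76 ⊕ 0x39 ⊕ 0x20 = 0x6F.
P'3: 0x3D ⊕ 0x6D ⊕ 0xE3 = 0xB3.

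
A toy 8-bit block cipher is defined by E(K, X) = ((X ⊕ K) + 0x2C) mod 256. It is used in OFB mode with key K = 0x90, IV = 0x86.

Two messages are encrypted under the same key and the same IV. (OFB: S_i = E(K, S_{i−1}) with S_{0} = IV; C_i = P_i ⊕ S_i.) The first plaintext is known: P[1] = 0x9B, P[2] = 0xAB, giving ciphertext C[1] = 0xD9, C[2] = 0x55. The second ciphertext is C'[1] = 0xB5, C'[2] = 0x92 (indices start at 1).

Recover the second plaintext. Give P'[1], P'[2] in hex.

In OFB with a reused IV, both messages share the same keystream S_i, so C_i ⊕ C'_i = P_i ⊕ P'_i and thus P'_i = P_i ⊕ C_i ⊕ C'_i.
P'[1]: 0x9B ⊕ 0xD9 ⊕ 0xB5 = 0xF7.
P'[2]: 0xAB ⊕ 0x55 ⊕ 0x92 = 0x6C.

P'[1] = 0xF7, P'[2] = 0x6C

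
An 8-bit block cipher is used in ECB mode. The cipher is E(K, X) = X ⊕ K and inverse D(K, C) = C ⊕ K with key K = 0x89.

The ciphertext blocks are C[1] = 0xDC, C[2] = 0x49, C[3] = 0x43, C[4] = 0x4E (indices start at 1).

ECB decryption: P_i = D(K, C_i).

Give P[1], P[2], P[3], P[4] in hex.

P[1] = 0x55, P[2] = 0xC0, P[3] = 0xCA, P[4] = 0xC7

P[1]: D(K, 0xDC) = 0x55.
P[2]: D(K, 0x49) = 0xC0.
P[3]: D(K, 0x43) = 0xCA.
P[4]: D(K, 0x4E) = 0xC7.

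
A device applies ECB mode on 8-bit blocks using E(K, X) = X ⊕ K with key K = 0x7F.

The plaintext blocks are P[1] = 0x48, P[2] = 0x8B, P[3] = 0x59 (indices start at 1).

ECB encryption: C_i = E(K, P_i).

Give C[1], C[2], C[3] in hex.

C[1] = 0x37, C[2] = 0xF4, C[3] = 0x26

C[1]: E(K, 0x48) = 0x37.
C[2]: E(K, 0x8B) = 0xF4.
C[3]: E(K, 0x59) = 0x26.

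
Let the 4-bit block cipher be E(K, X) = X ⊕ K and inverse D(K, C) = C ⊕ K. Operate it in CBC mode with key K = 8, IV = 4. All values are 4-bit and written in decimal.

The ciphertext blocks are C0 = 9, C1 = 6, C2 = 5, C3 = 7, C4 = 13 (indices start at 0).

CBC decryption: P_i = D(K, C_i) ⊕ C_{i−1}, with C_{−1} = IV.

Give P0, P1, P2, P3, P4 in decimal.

P0 = 5, P1 = 7, P2 = 11, P3 = 10, P4 = 2

P0: D(K, 9) = 1; 1 ⊕ 4 = 5.
P1: D(K, 6) = 14; 14 ⊕ 9 = 7.
P2: D(K, 5) = 13; 13 ⊕ 6 = 11.
P3: D(K, 7) = 15; 15 ⊕ 5 = 10.
P4: D(K, 13) = 5; 5 ⊕ 7 = 2.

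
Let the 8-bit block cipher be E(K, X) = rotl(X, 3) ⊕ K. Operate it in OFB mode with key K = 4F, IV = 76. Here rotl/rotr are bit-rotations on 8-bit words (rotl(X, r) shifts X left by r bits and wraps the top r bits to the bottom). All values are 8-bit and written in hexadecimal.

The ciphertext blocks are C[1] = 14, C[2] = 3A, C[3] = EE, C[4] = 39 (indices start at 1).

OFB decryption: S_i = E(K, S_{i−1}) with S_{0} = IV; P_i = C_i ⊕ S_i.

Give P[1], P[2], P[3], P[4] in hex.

P[1] = E8, P[2] = 92, P[3] = E4, P[4] = 26

P[1]: S = E(K, 76) = FC; 14 ⊕ FC = E8.
P[2]: S = E(K, FC) = A8; 3A ⊕ A8 = 92.
P[3]: S = E(K, A8) = 0A; EE ⊕ 0A = E4.
P[4]: S = E(K, 0A) = 1F; 39 ⊕ 1F = 26.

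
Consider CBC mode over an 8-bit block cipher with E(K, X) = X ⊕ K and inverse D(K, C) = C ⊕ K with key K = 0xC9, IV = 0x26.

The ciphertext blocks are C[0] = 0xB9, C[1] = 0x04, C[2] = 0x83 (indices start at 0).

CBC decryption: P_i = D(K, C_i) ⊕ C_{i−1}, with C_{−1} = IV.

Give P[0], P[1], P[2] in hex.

P[0]: D(K, 0xB9) = 0x70; 0x70 ⊕ 0x26 = 0x56.
P[1]: D(K, 0x04) = 0xCD; 0xCD ⊕ 0xB9 = 0x74.
P[2]: D(K, 0x83) = 0x4A; 0x4A ⊕ 0x04 = 0x4E.

P[0] = 0x56, P[1] = 0x74, P[2] = 0x4E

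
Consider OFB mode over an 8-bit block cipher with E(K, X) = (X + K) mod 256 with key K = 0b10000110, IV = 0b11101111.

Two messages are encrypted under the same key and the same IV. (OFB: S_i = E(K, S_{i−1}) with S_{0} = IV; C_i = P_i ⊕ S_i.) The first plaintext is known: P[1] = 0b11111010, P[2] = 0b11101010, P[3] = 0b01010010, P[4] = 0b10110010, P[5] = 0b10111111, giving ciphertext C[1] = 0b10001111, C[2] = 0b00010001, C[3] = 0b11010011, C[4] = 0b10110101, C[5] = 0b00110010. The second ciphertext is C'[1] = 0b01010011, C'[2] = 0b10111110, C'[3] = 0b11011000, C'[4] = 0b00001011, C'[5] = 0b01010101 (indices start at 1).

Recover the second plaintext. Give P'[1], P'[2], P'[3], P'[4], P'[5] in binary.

In OFB with a reused IV, both messages share the same keystream S_i, so C_i ⊕ C'_i = P_i ⊕ P'_i and thus P'_i = P_i ⊕ C_i ⊕ C'_i.
P'[1]: 0b11111010 ⊕ 0b10001111 ⊕ 0b01010011 = 0b00100110.
P'[2]: 0b11101010 ⊕ 0b00010001 ⊕ 0b10111110 = 0b01000101.
P'[3]: 0b01010010 ⊕ 0b11010011 ⊕ 0b11011000 = 0b01011001.
P'[4]: 0b10110010 ⊕ 0b10110101 ⊕ 0b00001011 = 0b00001100.
P'[5]: 0b10111111 ⊕ 0b00110010 ⊕ 0b01010101 = 0b11011000.

P'[1] = 0b00100110, P'[2] = 0b01000101, P'[3] = 0b01011001, P'[4] = 0b00001100, P'[5] = 0b11011000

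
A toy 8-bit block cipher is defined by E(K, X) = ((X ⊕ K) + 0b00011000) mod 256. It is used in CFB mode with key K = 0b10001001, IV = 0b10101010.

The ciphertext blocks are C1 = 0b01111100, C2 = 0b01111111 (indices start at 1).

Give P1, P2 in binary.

P1 = 0b01000111, P2 = 0b01110010

CFB decryption: P_i = C_i ⊕ E(K, C_{i−1}), with C_{0} = IV.
P1: E(K, 0b10101010) = 0b00111011; 0b01111100 ⊕ 0b00111011 = 0b01000111.
P2: E(K, 0b01111100) = 0b00001101; 0b01111111 ⊕ 0b00001101 = 0b01110010.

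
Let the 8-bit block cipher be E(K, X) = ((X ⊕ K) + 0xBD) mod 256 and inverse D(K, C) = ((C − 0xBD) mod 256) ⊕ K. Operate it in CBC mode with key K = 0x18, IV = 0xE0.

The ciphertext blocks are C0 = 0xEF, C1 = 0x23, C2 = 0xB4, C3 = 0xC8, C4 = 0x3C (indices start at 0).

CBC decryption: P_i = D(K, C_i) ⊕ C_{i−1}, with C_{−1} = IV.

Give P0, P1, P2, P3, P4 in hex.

P0: D(K, 0xEF) = 0x2A; 0x2A ⊕ 0xE0 = 0xCA.
P1: D(K, 0x23) = 0x7E; 0x7E ⊕ 0xEF = 0x91.
P2: D(K, 0xB4) = 0xEF; 0xEF ⊕ 0x23 = 0xCC.
P3: D(K, 0xC8) = 0x13; 0x13 ⊕ 0xB4 = 0xA7.
P4: D(K, 0x3C) = 0x67; 0x67 ⊕ 0xC8 = 0xAF.

P0 = 0xCA, P1 = 0x91, P2 = 0xCC, P3 = 0xA7, P4 = 0xAF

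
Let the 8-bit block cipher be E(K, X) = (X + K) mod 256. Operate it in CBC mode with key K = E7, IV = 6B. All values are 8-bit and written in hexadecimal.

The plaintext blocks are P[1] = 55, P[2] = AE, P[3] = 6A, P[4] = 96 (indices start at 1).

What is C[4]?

C[4] = 50

CBC encryption: C_i = E(K, P_i ⊕ C_{i−1}), with C_{0} = IV.
C[1]: P[1] ⊕ 6B = 3E; E(K, 3E) = 25.
C[2]: P[2] ⊕ 25 = 8B; E(K, 8B) = 72.
C[3]: P[3] ⊕ 72 = 18; E(K, 18) = FF.
C[4]: P[4] ⊕ FF = 69; E(K, 69) = 50.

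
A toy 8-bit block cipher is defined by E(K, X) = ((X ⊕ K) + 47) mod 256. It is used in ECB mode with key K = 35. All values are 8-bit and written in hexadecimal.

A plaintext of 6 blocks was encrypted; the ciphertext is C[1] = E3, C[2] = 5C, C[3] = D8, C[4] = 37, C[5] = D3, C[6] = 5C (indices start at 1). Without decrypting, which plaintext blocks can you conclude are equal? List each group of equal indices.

P[2] = P[6]

ECB encrypts each block independently with the same key, so equal ciphertext blocks imply equal plaintext blocks.
C[2] = C[6] = 5C, so P[2] = P[6].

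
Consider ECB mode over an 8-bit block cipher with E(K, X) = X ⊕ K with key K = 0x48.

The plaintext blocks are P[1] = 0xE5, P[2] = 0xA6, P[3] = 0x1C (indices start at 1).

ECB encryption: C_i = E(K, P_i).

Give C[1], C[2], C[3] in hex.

C[1] = 0xAD, C[2] = 0xEE, C[3] = 0x54

C[1]: E(K, 0xE5) = 0xAD.
C[2]: E(K, 0xA6) = 0xEE.
C[3]: E(K, 0x1C) = 0x54.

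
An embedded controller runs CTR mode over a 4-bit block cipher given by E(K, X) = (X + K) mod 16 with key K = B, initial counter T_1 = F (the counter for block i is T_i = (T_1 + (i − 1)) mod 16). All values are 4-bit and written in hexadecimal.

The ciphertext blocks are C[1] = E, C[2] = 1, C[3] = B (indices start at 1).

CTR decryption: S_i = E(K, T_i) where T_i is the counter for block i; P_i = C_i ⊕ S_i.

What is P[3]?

P[3]: T = 1, S = E(K, T) = C; B ⊕ C = 7.

P[3] = 7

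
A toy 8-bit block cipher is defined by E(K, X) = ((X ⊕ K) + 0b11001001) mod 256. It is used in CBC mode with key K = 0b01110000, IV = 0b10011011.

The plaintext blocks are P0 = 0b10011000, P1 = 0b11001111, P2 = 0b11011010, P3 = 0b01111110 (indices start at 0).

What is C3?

C3 = 0b01101010

CBC encryption: C_i = E(K, P_i ⊕ C_{i−1}), with C_{−1} = IV.
C0: P0 ⊕ 0b10011011 = 0b00000011; E(K, 0b00000011) = 0b00111100.
C1: P1 ⊕ 0b00111100 = 0b11110011; E(K, 0b11110011) = 0b01001100.
C2: P2 ⊕ 0b01001100 = 0b10010110; E(K, 0b10010110) = 0b10101111.
C3: P3 ⊕ 0b10101111 = 0b11010001; E(K, 0b11010001) = 0b01101010.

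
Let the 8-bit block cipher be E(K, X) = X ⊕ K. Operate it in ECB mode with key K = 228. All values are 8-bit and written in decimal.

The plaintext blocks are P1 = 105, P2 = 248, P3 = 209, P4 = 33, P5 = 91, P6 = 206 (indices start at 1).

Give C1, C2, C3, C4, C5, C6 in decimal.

ECB encryption: C_i = E(K, P_i).
C1: E(K, 105) = 141.
C2: E(K, 248) = 28.
C3: E(K, 209) = 53.
C4: E(K, 33) = 197.
C5: E(K, 91) = 191.
C6: E(K, 206) = 42.

C1 = 141, C2 = 28, C3 = 53, C4 = 197, C5 = 191, C6 = 42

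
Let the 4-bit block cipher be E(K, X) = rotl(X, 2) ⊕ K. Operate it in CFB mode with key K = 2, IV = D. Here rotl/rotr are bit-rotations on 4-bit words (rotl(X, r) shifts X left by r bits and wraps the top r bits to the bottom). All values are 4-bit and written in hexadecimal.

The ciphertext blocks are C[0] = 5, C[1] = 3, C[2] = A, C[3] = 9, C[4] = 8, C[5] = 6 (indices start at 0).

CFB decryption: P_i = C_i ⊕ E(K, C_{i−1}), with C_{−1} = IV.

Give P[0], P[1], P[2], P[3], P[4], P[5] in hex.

P[0]: E(K, D) = 5; 5 ⊕ 5 = 0.
P[1]: E(K, 5) = 7; 3 ⊕ 7 = 4.
P[2]: E(K, 3) = E; A ⊕ E = 4.
P[3]: E(K, A) = 8; 9 ⊕ 8 = 1.
P[4]: E(K, 9) = 4; 8 ⊕ 4 = C.
P[5]: E(K, 8) = 0; 6 ⊕ 0 = 6.

P[0] = 0, P[1] = 4, P[2] = 4, P[3] = 1, P[4] = C, P[5] = 6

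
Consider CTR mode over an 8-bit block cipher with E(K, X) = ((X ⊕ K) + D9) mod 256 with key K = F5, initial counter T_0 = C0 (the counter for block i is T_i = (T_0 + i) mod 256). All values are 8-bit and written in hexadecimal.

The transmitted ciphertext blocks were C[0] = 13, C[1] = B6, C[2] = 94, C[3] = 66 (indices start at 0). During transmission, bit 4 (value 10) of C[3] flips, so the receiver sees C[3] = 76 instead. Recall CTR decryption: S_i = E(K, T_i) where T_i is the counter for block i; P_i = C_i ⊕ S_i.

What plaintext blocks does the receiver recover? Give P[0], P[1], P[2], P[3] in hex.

Only C[3] changed, to 76. In CTR, a change in C_i flips the same bit in P_i only; the keystream is unaffected. Decrypting the received ciphertext:
P[0]: T = C0, S = E(K, T) = 0E; 13 ⊕ 0E = 1D.
P[1]: T = C1, S = E(K, T) = 0D; B6 ⊕ 0D = BB.
P[2]: T = C2, S = E(K, T) = 10; 94 ⊕ 10 = 84.
P[3]: T = C3, S = E(K, T) = 0F; 76 ⊕ 0F = 79.
Blocks that differ from the original plaintext: P[3].

P[0] = 1D, P[1] = BB, P[2] = 84, P[3] = 79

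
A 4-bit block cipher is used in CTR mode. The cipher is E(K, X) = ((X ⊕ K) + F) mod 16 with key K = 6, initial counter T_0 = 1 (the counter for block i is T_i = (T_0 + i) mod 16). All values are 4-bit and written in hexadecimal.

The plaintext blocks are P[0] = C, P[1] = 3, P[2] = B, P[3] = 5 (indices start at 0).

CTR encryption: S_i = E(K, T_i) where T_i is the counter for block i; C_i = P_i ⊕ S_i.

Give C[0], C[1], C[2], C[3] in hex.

C[0]: T = 1, S = E(K, T) = 6; C ⊕ 6 = A.
C[1]: T = 2, S = E(K, T) = 3; 3 ⊕ 3 = 0.
C[2]: T = 3, S = E(K, T) = 4; B ⊕ 4 = F.
C[3]: T = 4, S = E(K, T) = 1; 5 ⊕ 1 = 4.

C[0] = A, C[1] = 0, C[2] = F, C[3] = 4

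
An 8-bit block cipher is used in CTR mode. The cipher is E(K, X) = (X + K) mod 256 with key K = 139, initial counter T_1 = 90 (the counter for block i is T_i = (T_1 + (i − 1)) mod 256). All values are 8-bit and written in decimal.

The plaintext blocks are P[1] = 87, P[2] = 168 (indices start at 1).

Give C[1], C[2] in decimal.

C[1] = 178, C[2] = 78

CTR encryption: S_i = E(K, T_i) where T_i is the counter for block i; C_i = P_i ⊕ S_i.
C[1]: T = 90, S = E(K, T) = 229; 87 ⊕ 229 = 178.
C[2]: T = 91, S = E(K, T) = 230; 168 ⊕ 230 = 78.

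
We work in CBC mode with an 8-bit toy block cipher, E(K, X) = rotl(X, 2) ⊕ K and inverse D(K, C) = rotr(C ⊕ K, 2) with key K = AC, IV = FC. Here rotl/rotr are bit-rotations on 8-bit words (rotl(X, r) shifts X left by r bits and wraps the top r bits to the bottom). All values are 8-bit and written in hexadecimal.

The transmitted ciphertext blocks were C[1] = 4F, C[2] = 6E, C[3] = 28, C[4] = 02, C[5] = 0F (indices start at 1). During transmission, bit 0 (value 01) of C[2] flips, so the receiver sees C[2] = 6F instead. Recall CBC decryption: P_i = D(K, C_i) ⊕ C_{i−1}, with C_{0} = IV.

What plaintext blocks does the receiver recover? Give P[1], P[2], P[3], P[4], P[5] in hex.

Only C[2] changed, to 6F. In CBC, a change in C_i garbles P_i and flips the same bit in P_{i+1}. Decrypting the received ciphertext:
P[1]: D(K, 4F) = F8; F8 ⊕ FC = 04.
P[2]: D(K, 6F) = F0; F0 ⊕ 4F = BF.
P[3]: D(K, 28) = 21; 21 ⊕ 6F = 4E.
P[4]: D(K, 02) = AB; AB ⊕ 28 = 83.
P[5]: D(K, 0F) = E8; E8 ⊕ 02 = EA.
Blocks that differ from the original plaintext: P[2], P[3].

P[1] = 04, P[2] = BF, P[3] = 4E, P[4] = 83, P[5] = EA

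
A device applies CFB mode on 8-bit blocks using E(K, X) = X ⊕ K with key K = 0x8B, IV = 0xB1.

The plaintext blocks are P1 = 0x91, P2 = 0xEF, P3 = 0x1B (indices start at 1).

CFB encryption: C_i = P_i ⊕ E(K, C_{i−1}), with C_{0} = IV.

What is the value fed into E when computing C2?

0xAB

C1: E(K, 0xB1) = 0x3A; 0x91 ⊕ 0x3A = 0xAB.
C2: E(K, 0xAB) = 0x20; 0xEF ⊕ 0x20 = 0xCF.
So the input to E for block 2 is 0xAB.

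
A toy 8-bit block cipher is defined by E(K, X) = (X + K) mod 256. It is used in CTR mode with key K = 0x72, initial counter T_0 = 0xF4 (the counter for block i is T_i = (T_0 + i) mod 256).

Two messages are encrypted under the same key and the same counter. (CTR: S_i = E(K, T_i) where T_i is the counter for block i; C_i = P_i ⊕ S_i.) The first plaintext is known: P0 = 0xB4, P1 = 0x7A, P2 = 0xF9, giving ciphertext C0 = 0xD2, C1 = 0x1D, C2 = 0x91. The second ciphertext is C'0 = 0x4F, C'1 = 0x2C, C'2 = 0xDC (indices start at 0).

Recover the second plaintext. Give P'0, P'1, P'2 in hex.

In CTR with a reused counter, both messages share the same keystream S_i, so C_i ⊕ C'_i = P_i ⊕ P'_i and thus P'_i = P_i ⊕ C_i ⊕ C'_i.
P'0: 0xB4 ⊕ 0xD2 ⊕ 0x4F = 0x29.
P'1: 0x7A ⊕ 0x1D ⊕ 0x2C = 0x4B.
P'2: 0xF9 ⊕ 0x91 ⊕ 0xDC = 0xB4.

P'0 = 0x29, P'1 = 0x4B, P'2 = 0xB4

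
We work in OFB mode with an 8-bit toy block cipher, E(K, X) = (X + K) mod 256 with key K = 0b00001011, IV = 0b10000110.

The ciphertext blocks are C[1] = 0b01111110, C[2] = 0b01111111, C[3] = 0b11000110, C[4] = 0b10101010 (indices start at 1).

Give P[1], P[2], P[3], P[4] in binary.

OFB decryption: S_i = E(K, S_{i−1}) with S_{0} = IV; P_i = C_i ⊕ S_i.
P[1]: S = E(K, 0b10000110) = 0b10010001; 0b01111110 ⊕ 0b10010001 = 0b11101111.
P[2]: S = E(K, 0b10010001) = 0b10011100; 0b01111111 ⊕ 0b10011100 = 0b11100011.
P[3]: S = E(K, 0b10011100) = 0b10100111; 0b11000110 ⊕ 0b10100111 = 0b01100001.
P[4]: S = E(K, 0b10100111) = 0b10110010; 0b10101010 ⊕ 0b10110010 = 0b00011000.

P[1] = 0b11101111, P[2] = 0b11100011, P[3] = 0b01100001, P[4] = 0b00011000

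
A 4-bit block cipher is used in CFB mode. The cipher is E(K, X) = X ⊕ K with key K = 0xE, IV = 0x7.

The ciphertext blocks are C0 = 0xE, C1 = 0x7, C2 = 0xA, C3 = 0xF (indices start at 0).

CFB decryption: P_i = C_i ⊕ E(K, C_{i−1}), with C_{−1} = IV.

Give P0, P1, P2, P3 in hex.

P0 = 0x7, P1 = 0x7, P2 = 0x3, P3 = 0xB

P0: E(K, 0x7) = 0x9; 0xE ⊕ 0x9 = 0x7.
P1: E(K, 0xE) = 0x0; 0x7 ⊕ 0x0 = 0x7.
P2: E(K, 0x7) = 0x9; 0xA ⊕ 0x9 = 0x3.
P3: E(K, 0xA) = 0x4; 0xF ⊕ 0x4 = 0xB.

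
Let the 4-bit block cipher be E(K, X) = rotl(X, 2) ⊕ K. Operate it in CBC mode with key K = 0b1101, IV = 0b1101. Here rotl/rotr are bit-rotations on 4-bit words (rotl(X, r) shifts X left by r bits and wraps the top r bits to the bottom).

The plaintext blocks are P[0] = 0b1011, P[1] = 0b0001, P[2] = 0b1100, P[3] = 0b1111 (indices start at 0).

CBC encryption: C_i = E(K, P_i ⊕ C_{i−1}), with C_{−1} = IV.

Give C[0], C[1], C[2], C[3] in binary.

C[0]: P[0] ⊕ 0b1101 = 0b0110; E(K, 0b0110) = 0b0100.
C[1]: P[1] ⊕ 0b0100 = 0b0101; E(K, 0b0101) = 0b1000.
C[2]: P[2] ⊕ 0b1000 = 0b0100; E(K, 0b0100) = 0b1100.
C[3]: P[3] ⊕ 0b1100 = 0b0011; E(K, 0b0011) = 0b0001.

C[0] = 0b0100, C[1] = 0b1000, C[2] = 0b1100, C[3] = 0b0001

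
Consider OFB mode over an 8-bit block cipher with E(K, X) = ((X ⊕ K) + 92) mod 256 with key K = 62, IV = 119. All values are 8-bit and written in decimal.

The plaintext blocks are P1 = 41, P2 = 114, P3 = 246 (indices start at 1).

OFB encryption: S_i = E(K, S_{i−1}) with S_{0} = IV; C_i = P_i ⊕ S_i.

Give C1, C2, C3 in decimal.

C1 = 140, C2 = 133, C3 = 211

C1: S = E(K, 119) = 165; 41 ⊕ 165 = 140.
C2: S = E(K, 165) = 247; 114 ⊕ 247 = 133.
C3: S = E(K, 247) = 37; 246 ⊕ 37 = 211.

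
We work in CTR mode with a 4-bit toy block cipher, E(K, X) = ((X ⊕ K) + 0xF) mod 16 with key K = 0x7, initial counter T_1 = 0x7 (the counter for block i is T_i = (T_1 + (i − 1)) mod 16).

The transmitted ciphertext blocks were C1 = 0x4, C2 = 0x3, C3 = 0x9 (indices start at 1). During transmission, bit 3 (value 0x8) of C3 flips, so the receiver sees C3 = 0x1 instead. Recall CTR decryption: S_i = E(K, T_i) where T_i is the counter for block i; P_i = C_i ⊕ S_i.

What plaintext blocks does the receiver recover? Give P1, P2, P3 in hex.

P1 = 0xB, P2 = 0xD, P3 = 0xC

Only C3 changed, to 0x1. In CTR, a change in C_i flips the same bit in P_i only; the keystream is unaffected. Decrypting the received ciphertext:
P1: T = 0x7, S = E(K, T) = 0xF; 0x4 ⊕ 0xF = 0xB.
P2: T = 0x8, S = E(K, T) = 0xE; 0x3 ⊕ 0xE = 0xD.
P3: T = 0x9, S = E(K, T) = 0xD; 0x1 ⊕ 0xD = 0xC.
Blocks that differ from the original plaintext: P3.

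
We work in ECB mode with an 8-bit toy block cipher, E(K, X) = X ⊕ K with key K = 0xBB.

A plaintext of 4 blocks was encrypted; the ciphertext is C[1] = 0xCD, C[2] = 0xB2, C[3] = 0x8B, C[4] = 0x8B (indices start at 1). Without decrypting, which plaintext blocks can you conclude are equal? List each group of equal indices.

P[3] = P[4]

ECB encrypts each block independently with the same key, so equal ciphertext blocks imply equal plaintext blocks.
C[3] = C[4] = 0x8B, so P[3] = P[4].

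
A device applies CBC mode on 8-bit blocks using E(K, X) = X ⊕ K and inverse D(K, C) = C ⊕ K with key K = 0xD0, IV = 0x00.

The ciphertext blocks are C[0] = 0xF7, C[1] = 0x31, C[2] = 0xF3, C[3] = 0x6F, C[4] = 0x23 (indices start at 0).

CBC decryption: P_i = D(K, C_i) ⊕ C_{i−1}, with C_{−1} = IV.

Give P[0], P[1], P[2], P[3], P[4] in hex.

P[0] = 0x27, P[1] = 0x16, P[2] = 0x12, P[3] = 0x4C, P[4] = 0x9C

P[0]: D(K, 0xF7) = 0x27; 0x27 ⊕ 0x00 = 0x27.
P[1]: D(K, 0x31) = 0xE1; 0xE1 ⊕ 0xF7 = 0x16.
P[2]: D(K, 0xF3) = 0x23; 0x23 ⊕ 0x31 = 0x12.
P[3]: D(K, 0x6F) = 0xBF; 0xBF ⊕ 0xF3 = 0x4C.
P[4]: D(K, 0x23) = 0xF3; 0xF3 ⊕ 0x6F = 0x9C.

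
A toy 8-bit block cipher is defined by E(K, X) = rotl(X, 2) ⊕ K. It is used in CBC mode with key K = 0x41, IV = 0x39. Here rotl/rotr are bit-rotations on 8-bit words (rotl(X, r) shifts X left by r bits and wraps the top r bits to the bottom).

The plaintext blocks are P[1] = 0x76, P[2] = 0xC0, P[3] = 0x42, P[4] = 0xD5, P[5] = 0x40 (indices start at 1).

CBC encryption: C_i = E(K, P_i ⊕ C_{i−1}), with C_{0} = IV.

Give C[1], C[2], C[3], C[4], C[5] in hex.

C[1]: P[1] ⊕ 0x39 = 0x4F; E(K, 0x4F) = 0x7C.
C[2]: P[2] ⊕ 0x7C = 0xBC; E(K, 0xBC) = 0xB3.
C[3]: P[3] ⊕ 0xB3 = 0xF1; E(K, 0xF1) = 0x86.
C[4]: P[4] ⊕ 0x86 = 0x53; E(K, 0x53) = 0x0C.
C[5]: P[5] ⊕ 0x0C = 0x4C; E(K, 0x4C) = 0x70.

C[1] = 0x7C, C[2] = 0xB3, C[3] = 0x86, C[4] = 0x0C, C[5] = 0x70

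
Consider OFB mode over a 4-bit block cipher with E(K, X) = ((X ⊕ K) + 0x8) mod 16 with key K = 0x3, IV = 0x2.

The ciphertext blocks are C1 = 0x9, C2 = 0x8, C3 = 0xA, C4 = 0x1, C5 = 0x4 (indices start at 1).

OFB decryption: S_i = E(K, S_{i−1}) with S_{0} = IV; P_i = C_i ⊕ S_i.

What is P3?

P3 = 0x3

P1: S = E(K, 0x2) = 0x9; 0x9 ⊕ 0x9 = 0x0.
P2: S = E(K, 0x9) = 0x2; 0x8 ⊕ 0x2 = 0xA.
P3: S = E(K, 0x2) = 0x9; 0xA ⊕ 0x9 = 0x3.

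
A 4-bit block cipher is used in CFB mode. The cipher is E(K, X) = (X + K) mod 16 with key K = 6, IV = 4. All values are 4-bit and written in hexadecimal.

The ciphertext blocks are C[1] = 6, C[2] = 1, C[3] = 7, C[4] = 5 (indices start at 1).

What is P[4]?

P[4] = 8

CFB decryption: P_i = C_i ⊕ E(K, C_{i−1}), with C_{0} = IV.
P[4]: E(K, 7) = D; 5 ⊕ D = 8.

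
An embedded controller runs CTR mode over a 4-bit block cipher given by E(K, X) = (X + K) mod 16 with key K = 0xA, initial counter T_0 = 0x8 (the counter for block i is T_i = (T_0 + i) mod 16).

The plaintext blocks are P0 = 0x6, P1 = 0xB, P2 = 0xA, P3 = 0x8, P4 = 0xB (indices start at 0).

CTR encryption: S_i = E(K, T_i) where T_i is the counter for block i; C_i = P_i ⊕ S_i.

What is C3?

C3 = 0xD

C0: T = 0x8, S = E(K, T) = 0x2; 0x6 ⊕ 0x2 = 0x4.
C1: T = 0x9, S = E(K, T) = 0x3; 0xB ⊕ 0x3 = 0x8.
C2: T = 0xA, S = E(K, T) = 0x4; 0xA ⊕ 0x4 = 0xE.
C3: T = 0xB, S = E(K, T) = 0x5; 0x8 ⊕ 0x5 = 0xD.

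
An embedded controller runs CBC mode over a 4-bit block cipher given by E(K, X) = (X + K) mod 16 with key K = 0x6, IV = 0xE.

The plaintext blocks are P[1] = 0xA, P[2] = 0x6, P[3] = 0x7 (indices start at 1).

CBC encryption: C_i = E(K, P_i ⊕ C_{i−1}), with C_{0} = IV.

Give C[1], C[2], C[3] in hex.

C[1] = 0xA, C[2] = 0x2, C[3] = 0xB

C[1]: P[1] ⊕ 0xE = 0x4; E(K, 0x4) = 0xA.
C[2]: P[2] ⊕ 0xA = 0xC; E(K, 0xC) = 0x2.
C[3]: P[3] ⊕ 0x2 = 0x5; E(K, 0x5) = 0xB.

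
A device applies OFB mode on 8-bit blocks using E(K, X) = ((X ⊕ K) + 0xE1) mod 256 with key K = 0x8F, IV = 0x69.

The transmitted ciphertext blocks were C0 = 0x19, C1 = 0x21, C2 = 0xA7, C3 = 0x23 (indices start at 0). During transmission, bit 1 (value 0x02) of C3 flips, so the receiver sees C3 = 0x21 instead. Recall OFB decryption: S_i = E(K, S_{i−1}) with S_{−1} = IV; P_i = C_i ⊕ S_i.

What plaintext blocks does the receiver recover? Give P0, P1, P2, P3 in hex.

P0 = 0xDE, P1 = 0x08, P2 = 0x20, P3 = 0xC8

Only C3 changed, to 0x21. In OFB, a change in C_i flips the same bit in P_i only; the keystream is unaffected. Decrypting the received ciphertext:
P0: S = E(K, 0x69) = 0xC7; 0x19 ⊕ 0xC7 = 0xDE.
P1: S = E(K, 0xC7) = 0x29; 0x21 ⊕ 0x29 = 0x08.
P2: S = E(K, 0x29) = 0x87; 0xA7 ⊕ 0x87 = 0x20.
P3: S = E(K, 0x87) = 0xE9; 0x21 ⊕ 0xE9 = 0xC8.
Blocks that differ from the original plaintext: P3.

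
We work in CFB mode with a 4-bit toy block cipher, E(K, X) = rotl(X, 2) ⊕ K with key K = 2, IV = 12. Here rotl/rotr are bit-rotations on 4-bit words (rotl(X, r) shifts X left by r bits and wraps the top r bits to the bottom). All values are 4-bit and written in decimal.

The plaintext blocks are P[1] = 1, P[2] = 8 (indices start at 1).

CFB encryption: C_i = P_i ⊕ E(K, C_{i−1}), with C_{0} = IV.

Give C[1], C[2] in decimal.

C[1]: E(K, 12) = 1; 1 ⊕ 1 = 0.
C[2]: E(K, 0) = 2; 8 ⊕ 2 = 10.

C[1] = 0, C[2] = 10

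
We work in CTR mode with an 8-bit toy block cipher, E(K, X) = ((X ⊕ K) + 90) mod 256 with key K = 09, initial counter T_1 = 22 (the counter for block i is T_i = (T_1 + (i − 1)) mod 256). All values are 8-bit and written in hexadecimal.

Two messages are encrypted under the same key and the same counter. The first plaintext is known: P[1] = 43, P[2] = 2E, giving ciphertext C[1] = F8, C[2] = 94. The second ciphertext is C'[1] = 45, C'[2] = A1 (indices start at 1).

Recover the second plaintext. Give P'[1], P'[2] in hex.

In CTR with a reused counter, both messages share the same keystream S_i, so C_i ⊕ C'_i = P_i ⊕ P'_i and thus P'_i = P_i ⊕ C_i ⊕ C'_i.
P'[1]: 43 ⊕ F8 ⊕ 45 = FE.
P'[2]: 2E ⊕ 94 ⊕ A1 = 1B.

P'[1] = FE, P'[2] = 1B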